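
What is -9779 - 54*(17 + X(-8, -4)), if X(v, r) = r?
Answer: -10481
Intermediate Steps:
-9779 - 54*(17 + X(-8, -4)) = -9779 - 54*(17 - 4) = -9779 - 54*13 = -9779 - 702 = -10481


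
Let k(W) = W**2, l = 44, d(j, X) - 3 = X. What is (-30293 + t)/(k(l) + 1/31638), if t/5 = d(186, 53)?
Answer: -949551294/61251169 ≈ -15.503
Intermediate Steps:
d(j, X) = 3 + X
t = 280 (t = 5*(3 + 53) = 5*56 = 280)
(-30293 + t)/(k(l) + 1/31638) = (-30293 + 280)/(44**2 + 1/31638) = -30013/(1936 + 1/31638) = -30013/61251169/31638 = -30013*31638/61251169 = -949551294/61251169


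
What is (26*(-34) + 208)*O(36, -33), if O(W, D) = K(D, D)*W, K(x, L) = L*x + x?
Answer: -25698816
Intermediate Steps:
K(x, L) = x + L*x
O(W, D) = D*W*(1 + D) (O(W, D) = (D*(1 + D))*W = D*W*(1 + D))
(26*(-34) + 208)*O(36, -33) = (26*(-34) + 208)*(-33*36*(1 - 33)) = (-884 + 208)*(-33*36*(-32)) = -676*38016 = -25698816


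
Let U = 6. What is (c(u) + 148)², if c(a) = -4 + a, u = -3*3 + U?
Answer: 19881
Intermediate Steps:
u = -3 (u = -3*3 + 6 = -9 + 6 = -3)
(c(u) + 148)² = ((-4 - 3) + 148)² = (-7 + 148)² = 141² = 19881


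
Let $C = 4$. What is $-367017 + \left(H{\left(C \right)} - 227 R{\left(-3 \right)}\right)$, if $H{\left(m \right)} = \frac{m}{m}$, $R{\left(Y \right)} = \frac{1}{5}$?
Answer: $- \frac{1835307}{5} \approx -3.6706 \cdot 10^{5}$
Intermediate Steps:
$R{\left(Y \right)} = \frac{1}{5}$
$H{\left(m \right)} = 1$
$-367017 + \left(H{\left(C \right)} - 227 R{\left(-3 \right)}\right) = -367017 + \left(1 - \frac{227}{5}\right) = -367017 - \frac{222}{5} = - \frac{1835307}{5}$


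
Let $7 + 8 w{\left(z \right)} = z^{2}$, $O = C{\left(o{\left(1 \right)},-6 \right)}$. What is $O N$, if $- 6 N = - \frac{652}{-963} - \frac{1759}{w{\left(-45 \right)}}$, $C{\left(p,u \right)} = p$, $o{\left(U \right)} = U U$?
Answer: $\frac{3058900}{2915001} \approx 1.0494$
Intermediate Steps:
$o{\left(U \right)} = U^{2}$
$O = 1$ ($O = 1^{2} = 1$)
$w{\left(z \right)} = - \frac{7}{8} + \frac{z^{2}}{8}$
$N = \frac{3058900}{2915001}$ ($N = - \frac{- \frac{652}{-963} - \frac{1759}{- \frac{7}{8} + \frac{\left(-45\right)^{2}}{8}}}{6} = - \frac{\left(-652\right) \left(- \frac{1}{963}\right) - \frac{1759}{- \frac{7}{8} + \frac{1}{8} \cdot 2025}}{6} = - \frac{\frac{652}{963} - \frac{1759}{- \frac{7}{8} + \frac{2025}{8}}}{6} = - \frac{\frac{652}{963} - \frac{1759}{\frac{1009}{4}}}{6} = - \frac{\frac{652}{963} - \frac{7036}{1009}}{6} = \left(- \frac{1}{6}\right) \left(- \frac{6117800}{971667}\right) = \frac{3058900}{2915001} \approx 1.0494$)
$O N = 1 \cdot \frac{3058900}{2915001} = \frac{3058900}{2915001}$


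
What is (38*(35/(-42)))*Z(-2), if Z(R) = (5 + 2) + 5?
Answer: -380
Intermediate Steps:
Z(R) = 12 (Z(R) = 7 + 5 = 12)
(38*(35/(-42)))*Z(-2) = (38*(35/(-42)))*12 = (38*(35*(-1/42)))*12 = (38*(-⅚))*12 = -95/3*12 = -380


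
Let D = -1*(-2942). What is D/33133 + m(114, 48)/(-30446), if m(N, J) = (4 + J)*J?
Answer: 264314/38798743 ≈ 0.0068124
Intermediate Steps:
D = 2942
m(N, J) = J*(4 + J)
D/33133 + m(114, 48)/(-30446) = 2942/33133 + (48*(4 + 48))/(-30446) = 2942*(1/33133) + (48*52)*(-1/30446) = 2942/33133 + 2496*(-1/30446) = 2942/33133 - 96/1171 = 264314/38798743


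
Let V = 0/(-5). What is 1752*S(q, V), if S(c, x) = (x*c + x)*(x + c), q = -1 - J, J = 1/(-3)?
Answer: 0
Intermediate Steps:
J = -1/3 (J = 1*(-1/3) = -1/3 ≈ -0.33333)
q = -2/3 (q = -1 - 1*(-1/3) = -1 + 1/3 = -2/3 ≈ -0.66667)
V = 0 (V = 0*(-1/5) = 0)
S(c, x) = (c + x)*(x + c*x) (S(c, x) = (c*x + x)*(c + x) = (x + c*x)*(c + x) = (c + x)*(x + c*x))
1752*S(q, V) = 1752*(0*(-2/3 + 0 + (-2/3)**2 - 2/3*0)) = 1752*(0*(-2/3 + 0 + 4/9 + 0)) = 1752*(0*(-2/9)) = 1752*0 = 0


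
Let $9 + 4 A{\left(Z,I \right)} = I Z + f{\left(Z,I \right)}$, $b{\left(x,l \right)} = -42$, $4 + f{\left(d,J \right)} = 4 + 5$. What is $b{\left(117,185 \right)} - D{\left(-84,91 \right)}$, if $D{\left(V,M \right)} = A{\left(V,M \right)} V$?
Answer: $-160650$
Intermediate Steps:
$f{\left(d,J \right)} = 5$ ($f{\left(d,J \right)} = -4 + \left(4 + 5\right) = -4 + 9 = 5$)
$A{\left(Z,I \right)} = -1 + \frac{I Z}{4}$ ($A{\left(Z,I \right)} = - \frac{9}{4} + \frac{I Z + 5}{4} = - \frac{9}{4} + \frac{5 + I Z}{4} = - \frac{9}{4} + \left(\frac{5}{4} + \frac{I Z}{4}\right) = -1 + \frac{I Z}{4}$)
$D{\left(V,M \right)} = V \left(-1 + \frac{M V}{4}\right)$ ($D{\left(V,M \right)} = \left(-1 + \frac{M V}{4}\right) V = V \left(-1 + \frac{M V}{4}\right)$)
$b{\left(117,185 \right)} - D{\left(-84,91 \right)} = -42 - \frac{1}{4} \left(-84\right) \left(-4 + 91 \left(-84\right)\right) = -42 - \frac{1}{4} \left(-84\right) \left(-4 - 7644\right) = -42 - \frac{1}{4} \left(-84\right) \left(-7648\right) = -42 - 160608 = -160650$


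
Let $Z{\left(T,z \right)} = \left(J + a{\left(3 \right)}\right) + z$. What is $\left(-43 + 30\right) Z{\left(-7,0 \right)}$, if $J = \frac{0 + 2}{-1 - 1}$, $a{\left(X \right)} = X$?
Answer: $-26$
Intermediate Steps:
$J = -1$ ($J = \frac{2}{-2} = 2 \left(- \frac{1}{2}\right) = -1$)
$Z{\left(T,z \right)} = 2 + z$ ($Z{\left(T,z \right)} = \left(-1 + 3\right) + z = 2 + z$)
$\left(-43 + 30\right) Z{\left(-7,0 \right)} = \left(-43 + 30\right) \left(2 + 0\right) = \left(-13\right) 2 = -26$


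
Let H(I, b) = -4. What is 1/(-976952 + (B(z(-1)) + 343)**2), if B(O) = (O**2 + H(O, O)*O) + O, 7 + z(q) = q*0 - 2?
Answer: -1/773551 ≈ -1.2927e-6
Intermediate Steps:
z(q) = -9 (z(q) = -7 + (q*0 - 2) = -7 + (0 - 2) = -7 - 2 = -9)
B(O) = O**2 - 3*O (B(O) = (O**2 - 4*O) + O = O**2 - 3*O)
1/(-976952 + (B(z(-1)) + 343)**2) = 1/(-976952 + (-9*(-3 - 9) + 343)**2) = 1/(-976952 + (-9*(-12) + 343)**2) = 1/(-976952 + (108 + 343)**2) = 1/(-976952 + 451**2) = 1/(-976952 + 203401) = 1/(-773551) = -1/773551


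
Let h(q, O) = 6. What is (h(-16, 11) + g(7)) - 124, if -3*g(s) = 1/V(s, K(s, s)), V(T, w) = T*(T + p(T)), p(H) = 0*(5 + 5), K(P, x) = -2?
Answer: -17347/147 ≈ -118.01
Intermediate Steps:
p(H) = 0 (p(H) = 0*10 = 0)
V(T, w) = T² (V(T, w) = T*(T + 0) = T*T = T²)
g(s) = -1/(3*s²)
(h(-16, 11) + g(7)) - 124 = (6 - ⅓/7²) - 124 = (6 - ⅓*1/49) - 124 = (6 - 1/147) - 124 = 881/147 - 124 = -17347/147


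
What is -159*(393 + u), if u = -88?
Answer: -48495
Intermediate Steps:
-159*(393 + u) = -159*(393 - 88) = -159*305 = -48495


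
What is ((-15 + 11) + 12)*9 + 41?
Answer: 113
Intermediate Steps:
((-15 + 11) + 12)*9 + 41 = (-4 + 12)*9 + 41 = 8*9 + 41 = 72 + 41 = 113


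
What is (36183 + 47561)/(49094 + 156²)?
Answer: 41872/36715 ≈ 1.1405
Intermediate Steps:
(36183 + 47561)/(49094 + 156²) = 83744/(49094 + 24336) = 83744/73430 = 83744*(1/73430) = 41872/36715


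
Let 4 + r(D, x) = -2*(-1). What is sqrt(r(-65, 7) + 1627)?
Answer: 5*sqrt(65) ≈ 40.311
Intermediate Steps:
r(D, x) = -2 (r(D, x) = -4 - 2*(-1) = -4 + 2 = -2)
sqrt(r(-65, 7) + 1627) = sqrt(-2 + 1627) = sqrt(1625) = 5*sqrt(65)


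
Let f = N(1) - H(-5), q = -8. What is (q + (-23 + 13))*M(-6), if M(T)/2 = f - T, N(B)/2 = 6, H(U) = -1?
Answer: -684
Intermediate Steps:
N(B) = 12 (N(B) = 2*6 = 12)
f = 13 (f = 12 - 1*(-1) = 12 + 1 = 13)
M(T) = 26 - 2*T (M(T) = 2*(13 - T) = 26 - 2*T)
(q + (-23 + 13))*M(-6) = (-8 + (-23 + 13))*(26 - 2*(-6)) = (-8 - 10)*(26 + 12) = -18*38 = -684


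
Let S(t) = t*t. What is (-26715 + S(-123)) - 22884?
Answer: -34470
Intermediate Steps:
S(t) = t²
(-26715 + S(-123)) - 22884 = (-26715 + (-123)²) - 22884 = (-26715 + 15129) - 22884 = -11586 - 22884 = -34470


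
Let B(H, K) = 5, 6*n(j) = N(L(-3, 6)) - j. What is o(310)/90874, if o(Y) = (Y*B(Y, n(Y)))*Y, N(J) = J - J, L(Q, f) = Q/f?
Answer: 240250/45437 ≈ 5.2875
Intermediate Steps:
N(J) = 0
n(j) = -j/6 (n(j) = (0 - j)/6 = (-j)/6 = -j/6)
o(Y) = 5*Y**2 (o(Y) = (Y*5)*Y = (5*Y)*Y = 5*Y**2)
o(310)/90874 = (5*310**2)/90874 = (5*96100)*(1/90874) = 480500*(1/90874) = 240250/45437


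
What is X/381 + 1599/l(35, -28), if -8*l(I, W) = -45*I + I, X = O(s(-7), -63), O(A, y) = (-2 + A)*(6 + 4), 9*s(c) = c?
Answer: 10869692/1320165 ≈ 8.2336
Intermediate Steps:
s(c) = c/9
O(A, y) = -20 + 10*A (O(A, y) = (-2 + A)*10 = -20 + 10*A)
X = -250/9 (X = -20 + 10*((1/9)*(-7)) = -20 + 10*(-7/9) = -20 - 70/9 = -250/9 ≈ -27.778)
l(I, W) = 11*I/2 (l(I, W) = -(-45*I + I)/8 = -(-11)*I/2 = 11*I/2)
X/381 + 1599/l(35, -28) = -250/9/381 + 1599/(((11/2)*35)) = -250/9*1/381 + 1599/(385/2) = -250/3429 + 1599*(2/385) = -250/3429 + 3198/385 = 10869692/1320165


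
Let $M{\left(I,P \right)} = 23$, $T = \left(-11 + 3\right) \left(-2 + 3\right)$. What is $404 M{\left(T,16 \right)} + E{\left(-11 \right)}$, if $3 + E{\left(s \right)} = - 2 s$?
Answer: $9311$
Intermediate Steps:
$T = -8$ ($T = \left(-8\right) 1 = -8$)
$E{\left(s \right)} = -3 - 2 s$
$404 M{\left(T,16 \right)} + E{\left(-11 \right)} = 404 \cdot 23 - -19 = 9292 + \left(-3 + 22\right) = 9292 + 19 = 9311$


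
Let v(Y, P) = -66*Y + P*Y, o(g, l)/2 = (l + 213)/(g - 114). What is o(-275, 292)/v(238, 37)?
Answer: 505/1342439 ≈ 0.00037618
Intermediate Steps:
o(g, l) = 2*(213 + l)/(-114 + g) (o(g, l) = 2*((l + 213)/(g - 114)) = 2*((213 + l)/(-114 + g)) = 2*(213 + l)/(-114 + g))
o(-275, 292)/v(238, 37) = (2*(213 + 292)/(-114 - 275))/((238*(-66 + 37))) = (2*505/(-389))/((238*(-29))) = (2*(-1/389)*505)/(-6902) = -1010/389*(-1/6902) = 505/1342439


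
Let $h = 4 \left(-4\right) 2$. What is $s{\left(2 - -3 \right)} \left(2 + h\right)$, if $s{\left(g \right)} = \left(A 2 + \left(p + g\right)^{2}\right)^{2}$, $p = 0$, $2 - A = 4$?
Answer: $-13230$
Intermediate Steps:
$A = -2$ ($A = 2 - 4 = -2$)
$h = -32$ ($h = \left(-16\right) 2 = -32$)
$s{\left(g \right)} = \left(-4 + g^{2}\right)^{2}$ ($s{\left(g \right)} = \left(\left(-2\right) 2 + \left(0 + g\right)^{2}\right)^{2} = \left(-4 + g^{2}\right)^{2}$)
$s{\left(2 - -3 \right)} \left(2 + h\right) = \left(-4 + \left(2 - -3\right)^{2}\right)^{2} \left(2 - 32\right) = \left(-4 + \left(2 + 3\right)^{2}\right)^{2} \left(-30\right) = \left(-4 + 5^{2}\right)^{2} \left(-30\right) = \left(-4 + 25\right)^{2} \left(-30\right) = 21^{2} \left(-30\right) = 441 \left(-30\right) = -13230$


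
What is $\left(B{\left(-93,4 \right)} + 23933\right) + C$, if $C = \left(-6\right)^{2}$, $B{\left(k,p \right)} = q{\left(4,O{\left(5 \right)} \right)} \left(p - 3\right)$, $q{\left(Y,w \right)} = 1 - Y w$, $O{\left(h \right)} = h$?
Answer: $23950$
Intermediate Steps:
$q{\left(Y,w \right)} = 1 - Y w$
$B{\left(k,p \right)} = 57 - 19 p$ ($B{\left(k,p \right)} = \left(1 - 4 \cdot 5\right) \left(p - 3\right) = \left(1 - 20\right) \left(-3 + p\right) = - 19 \left(-3 + p\right) = 57 - 19 p$)
$C = 36$
$\left(B{\left(-93,4 \right)} + 23933\right) + C = \left(\left(57 - 76\right) + 23933\right) + 36 = \left(-19 + 23933\right) + 36 = 23914 + 36 = 23950$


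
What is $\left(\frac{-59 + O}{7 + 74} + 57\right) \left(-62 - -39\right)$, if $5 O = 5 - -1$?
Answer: $- \frac{524308}{405} \approx -1294.6$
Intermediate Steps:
$O = \frac{6}{5}$ ($O = \frac{5 - -1}{5} = \frac{5 + 1}{5} = \frac{1}{5} \cdot 6 = \frac{6}{5} \approx 1.2$)
$\left(\frac{-59 + O}{7 + 74} + 57\right) \left(-62 - -39\right) = \left(\frac{-59 + \frac{6}{5}}{7 + 74} + 57\right) \left(-62 - -39\right) = \left(- \frac{289}{5 \cdot 81} + 57\right) \left(-62 + 39\right) = \left(\left(- \frac{289}{5}\right) \frac{1}{81} + 57\right) \left(-23\right) = \left(- \frac{289}{405} + 57\right) \left(-23\right) = \frac{22796}{405} \left(-23\right) = - \frac{524308}{405}$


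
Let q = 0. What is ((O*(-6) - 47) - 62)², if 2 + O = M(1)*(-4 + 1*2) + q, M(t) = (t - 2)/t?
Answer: 11881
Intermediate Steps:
M(t) = (-2 + t)/t
O = 0 (O = -2 + (((-2 + 1)/1)*(-4 + 1*2) + 0) = -2 + ((1*(-1))*(-4 + 2) + 0) = -2 + (-1*(-2) + 0) = -2 + (2 + 0) = -2 + 2 = 0)
((O*(-6) - 47) - 62)² = ((0*(-6) - 47) - 62)² = ((0 - 47) - 62)² = (-47 - 62)² = (-109)² = 11881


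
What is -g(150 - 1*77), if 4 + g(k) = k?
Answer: -69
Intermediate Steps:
g(k) = -4 + k
-g(150 - 1*77) = -(-4 + (150 - 1*77)) = -(-4 + (150 - 77)) = -(-4 + 73) = -1*69 = -69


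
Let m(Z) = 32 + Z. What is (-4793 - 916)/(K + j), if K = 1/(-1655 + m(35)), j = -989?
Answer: 3021964/523511 ≈ 5.7725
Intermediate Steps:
K = -1/1588 (K = 1/(-1655 + (32 + 35)) = 1/(-1655 + 67) = 1/(-1588) = -1/1588 ≈ -0.00062972)
(-4793 - 916)/(K + j) = (-4793 - 916)/(-1/1588 - 989) = -5709/(-1570533/1588) = -5709*(-1588/1570533) = 3021964/523511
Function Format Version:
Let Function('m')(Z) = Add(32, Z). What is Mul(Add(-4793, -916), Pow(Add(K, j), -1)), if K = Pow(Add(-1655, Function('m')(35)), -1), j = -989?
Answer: Rational(3021964, 523511) ≈ 5.7725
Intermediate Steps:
K = Rational(-1, 1588) (K = Pow(Add(-1655, Add(32, 35)), -1) = Pow(Add(-1655, 67), -1) = Pow(-1588, -1) = Rational(-1, 1588) ≈ -0.00062972)
Mul(Add(-4793, -916), Pow(Add(K, j), -1)) = Mul(Add(-4793, -916), Pow(Add(Rational(-1, 1588), -989), -1)) = Mul(-5709, Pow(Rational(-1570533, 1588), -1)) = Mul(-5709, Rational(-1588, 1570533)) = Rational(3021964, 523511)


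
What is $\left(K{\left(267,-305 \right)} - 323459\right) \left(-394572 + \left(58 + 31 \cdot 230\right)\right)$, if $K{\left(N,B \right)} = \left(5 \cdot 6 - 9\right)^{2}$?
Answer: $125132004912$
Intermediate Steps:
$K{\left(N,B \right)} = 441$ ($K{\left(N,B \right)} = \left(30 - 9\right)^{2} = 21^{2} = 441$)
$\left(K{\left(267,-305 \right)} - 323459\right) \left(-394572 + \left(58 + 31 \cdot 230\right)\right) = \left(441 - 323459\right) \left(-394572 + \left(58 + 31 \cdot 230\right)\right) = - 323018 \left(-394572 + \left(58 + 7130\right)\right) = - 323018 \left(-394572 + 7188\right) = \left(-323018\right) \left(-387384\right) = 125132004912$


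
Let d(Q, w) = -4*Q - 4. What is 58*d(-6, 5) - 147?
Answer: 1013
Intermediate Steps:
d(Q, w) = -4 - 4*Q
58*d(-6, 5) - 147 = 58*(-4 - 4*(-6)) - 147 = 58*(-4 + 24) - 147 = 58*20 - 147 = 1160 - 147 = 1013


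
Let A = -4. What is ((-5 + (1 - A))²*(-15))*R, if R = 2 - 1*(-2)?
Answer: 0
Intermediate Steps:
R = 4 (R = 2 + 2 = 4)
((-5 + (1 - A))²*(-15))*R = ((-5 + (1 - 1*(-4)))²*(-15))*4 = ((-5 + (1 + 4))²*(-15))*4 = ((-5 + 5)²*(-15))*4 = (0²*(-15))*4 = (0*(-15))*4 = 0*4 = 0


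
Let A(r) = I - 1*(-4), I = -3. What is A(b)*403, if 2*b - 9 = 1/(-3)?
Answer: 403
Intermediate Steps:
b = 13/3 (b = 9/2 + (1/2)/(-3) = 9/2 + (1/2)*(-1/3) = 9/2 - 1/6 = 13/3 ≈ 4.3333)
A(r) = 1 (A(r) = -3 - 1*(-4) = -3 + 4 = 1)
A(b)*403 = 1*403 = 403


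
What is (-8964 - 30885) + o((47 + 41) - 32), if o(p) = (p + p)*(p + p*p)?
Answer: 317655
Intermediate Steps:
o(p) = 2*p*(p + p²) (o(p) = (2*p)*(p + p²) = 2*p*(p + p²))
(-8964 - 30885) + o((47 + 41) - 32) = (-8964 - 30885) + 2*((47 + 41) - 32)²*(1 + ((47 + 41) - 32)) = -39849 + 2*(88 - 32)²*(1 + (88 - 32)) = -39849 + 2*56²*(1 + 56) = -39849 + 2*3136*57 = -39849 + 357504 = 317655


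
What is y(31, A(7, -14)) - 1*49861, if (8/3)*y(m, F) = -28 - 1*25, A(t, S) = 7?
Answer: -399047/8 ≈ -49881.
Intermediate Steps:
y(m, F) = -159/8 (y(m, F) = 3*(-28 - 1*25)/8 = 3*(-28 - 25)/8 = (3/8)*(-53) = -159/8)
y(31, A(7, -14)) - 1*49861 = -159/8 - 1*49861 = -159/8 - 49861 = -399047/8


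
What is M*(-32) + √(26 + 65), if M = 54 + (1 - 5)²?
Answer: -2240 + √91 ≈ -2230.5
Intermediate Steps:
M = 70 (M = 54 + (-4)² = 54 + 16 = 70)
M*(-32) + √(26 + 65) = 70*(-32) + √(26 + 65) = -2240 + √91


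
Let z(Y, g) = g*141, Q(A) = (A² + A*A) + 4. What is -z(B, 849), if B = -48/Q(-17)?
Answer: -119709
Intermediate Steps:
Q(A) = 4 + 2*A² (Q(A) = (A² + A²) + 4 = 2*A² + 4 = 4 + 2*A²)
B = -8/97 (B = -48/(4 + 2*(-17)²) = -48/(4 + 2*289) = -48/(4 + 578) = -48/582 = -48*1/582 = -8/97 ≈ -0.082474)
z(Y, g) = 141*g
-z(B, 849) = -141*849 = -1*119709 = -119709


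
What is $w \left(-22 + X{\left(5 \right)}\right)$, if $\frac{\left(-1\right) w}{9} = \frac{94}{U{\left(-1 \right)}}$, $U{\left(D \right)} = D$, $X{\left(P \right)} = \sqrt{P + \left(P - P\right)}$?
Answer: $-18612 + 846 \sqrt{5} \approx -16720.0$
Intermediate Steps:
$X{\left(P \right)} = \sqrt{P}$ ($X{\left(P \right)} = \sqrt{P + 0} = \sqrt{P}$)
$w = 846$ ($w = - 9 \frac{94}{-1} = - 9 \cdot 94 \left(-1\right) = \left(-9\right) \left(-94\right) = 846$)
$w \left(-22 + X{\left(5 \right)}\right) = 846 \left(-22 + \sqrt{5}\right) = -18612 + 846 \sqrt{5}$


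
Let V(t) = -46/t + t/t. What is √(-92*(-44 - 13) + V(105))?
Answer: √57821295/105 ≈ 72.419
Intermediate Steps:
V(t) = 1 - 46/t (V(t) = -46/t + 1 = 1 - 46/t)
√(-92*(-44 - 13) + V(105)) = √(-92*(-44 - 13) + (-46 + 105)/105) = √(-92*(-57) + (1/105)*59) = √(5244 + 59/105) = √(550679/105) = √57821295/105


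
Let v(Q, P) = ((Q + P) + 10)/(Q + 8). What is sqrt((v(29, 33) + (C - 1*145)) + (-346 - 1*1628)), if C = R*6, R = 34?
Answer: I*sqrt(2618971)/37 ≈ 43.738*I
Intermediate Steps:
v(Q, P) = (10 + P + Q)/(8 + Q) (v(Q, P) = ((P + Q) + 10)/(8 + Q) = (10 + P + Q)/(8 + Q))
C = 204 (C = 34*6 = 204)
sqrt((v(29, 33) + (C - 1*145)) + (-346 - 1*1628)) = sqrt(((10 + 33 + 29)/(8 + 29) + (204 - 1*145)) + (-346 - 1*1628)) = sqrt((72/37 + (204 - 145)) + (-346 - 1628)) = sqrt(((1/37)*72 + 59) - 1974) = sqrt((72/37 + 59) - 1974) = sqrt(2255/37 - 1974) = sqrt(-70783/37) = I*sqrt(2618971)/37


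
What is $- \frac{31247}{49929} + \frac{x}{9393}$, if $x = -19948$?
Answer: $- \frac{143276307}{52109233} \approx -2.7495$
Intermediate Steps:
$- \frac{31247}{49929} + \frac{x}{9393} = - \frac{31247}{49929} - \frac{19948}{9393} = - \frac{143276307}{52109233}$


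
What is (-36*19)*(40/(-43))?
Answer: 27360/43 ≈ 636.28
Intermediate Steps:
(-36*19)*(40/(-43)) = -27360*(-1)/43 = -684*(-40/43) = 27360/43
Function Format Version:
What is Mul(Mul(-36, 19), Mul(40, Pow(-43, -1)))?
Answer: Rational(27360, 43) ≈ 636.28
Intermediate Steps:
Mul(Mul(-36, 19), Mul(40, Pow(-43, -1))) = Mul(-684, Mul(40, Rational(-1, 43))) = Mul(-684, Rational(-40, 43)) = Rational(27360, 43)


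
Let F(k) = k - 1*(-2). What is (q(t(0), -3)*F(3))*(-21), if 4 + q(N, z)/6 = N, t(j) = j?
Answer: 2520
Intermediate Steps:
q(N, z) = -24 + 6*N
F(k) = 2 + k (F(k) = k + 2 = 2 + k)
(q(t(0), -3)*F(3))*(-21) = ((-24 + 6*0)*(2 + 3))*(-21) = ((-24 + 0)*5)*(-21) = -24*5*(-21) = -120*(-21) = 2520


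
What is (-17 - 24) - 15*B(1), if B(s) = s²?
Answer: -56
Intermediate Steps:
(-17 - 24) - 15*B(1) = (-17 - 24) - 15*1² = -41 - 15*1 = -41 - 15 = -56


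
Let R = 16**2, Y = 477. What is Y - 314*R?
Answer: -79907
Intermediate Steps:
R = 256
Y - 314*R = 477 - 314*256 = 477 - 80384 = -79907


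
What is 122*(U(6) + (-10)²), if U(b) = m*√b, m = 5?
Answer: 12200 + 610*√6 ≈ 13694.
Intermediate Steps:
U(b) = 5*√b
122*(U(6) + (-10)²) = 122*(5*√6 + (-10)²) = 122*(5*√6 + 100) = 122*(100 + 5*√6) = 12200 + 610*√6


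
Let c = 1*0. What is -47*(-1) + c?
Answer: 47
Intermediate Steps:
c = 0
-47*(-1) + c = -47*(-1) + 0 = 47 + 0 = 47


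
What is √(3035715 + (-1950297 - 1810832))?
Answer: I*√725414 ≈ 851.71*I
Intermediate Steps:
√(3035715 + (-1950297 - 1810832)) = √(3035715 - 3761129) = √(-725414) = I*√725414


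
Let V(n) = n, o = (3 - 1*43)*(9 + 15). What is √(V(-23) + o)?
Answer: I*√983 ≈ 31.353*I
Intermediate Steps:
o = -960 (o = (3 - 43)*24 = -40*24 = -960)
√(V(-23) + o) = √(-23 - 960) = √(-983) = I*√983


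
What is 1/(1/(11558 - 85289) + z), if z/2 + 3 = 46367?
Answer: 73731/6836928167 ≈ 1.0784e-5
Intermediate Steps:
z = 92728 (z = -6 + 2*46367 = -6 + 92734 = 92728)
1/(1/(11558 - 85289) + z) = 1/(1/(11558 - 85289) + 92728) = 1/(1/(-73731) + 92728) = 1/(-1/73731 + 92728) = 1/(6836928167/73731) = 73731/6836928167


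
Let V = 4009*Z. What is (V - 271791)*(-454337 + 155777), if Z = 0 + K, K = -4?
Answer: 85933629120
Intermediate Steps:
Z = -4 (Z = 0 - 4 = -4)
V = -16036 (V = 4009*(-4) = -16036)
(V - 271791)*(-454337 + 155777) = (-16036 - 271791)*(-454337 + 155777) = -287827*(-298560) = 85933629120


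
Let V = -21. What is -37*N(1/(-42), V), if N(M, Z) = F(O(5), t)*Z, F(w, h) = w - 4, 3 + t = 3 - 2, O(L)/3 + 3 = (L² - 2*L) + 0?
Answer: 24864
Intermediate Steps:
O(L) = -9 - 6*L + 3*L² (O(L) = -9 + 3*((L² - 2*L) + 0) = -9 + 3*(L² - 2*L) = -9 + (-6*L + 3*L²) = -9 - 6*L + 3*L²)
t = -2 (t = -3 + (3 - 2) = -3 + 1 = -2)
F(w, h) = -4 + w
N(M, Z) = 32*Z (N(M, Z) = (-4 + (-9 - 6*5 + 3*5²))*Z = (-4 + (-9 - 30 + 3*25))*Z = (-4 + (-9 - 30 + 75))*Z = (-4 + 36)*Z = 32*Z)
-37*N(1/(-42), V) = -1184*(-21) = -37*(-672) = 24864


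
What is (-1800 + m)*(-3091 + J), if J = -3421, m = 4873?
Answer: -20011376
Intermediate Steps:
(-1800 + m)*(-3091 + J) = (-1800 + 4873)*(-3091 - 3421) = 3073*(-6512) = -20011376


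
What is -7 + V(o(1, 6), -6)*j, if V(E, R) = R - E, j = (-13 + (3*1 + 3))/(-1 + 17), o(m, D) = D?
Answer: -7/4 ≈ -1.7500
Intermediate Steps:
j = -7/16 (j = (-13 + (3 + 3))/16 = (-13 + 6)*(1/16) = -7*1/16 = -7/16 ≈ -0.43750)
-7 + V(o(1, 6), -6)*j = -7 + (-6 - 1*6)*(-7/16) = -7 + (-6 - 6)*(-7/16) = -7 - 12*(-7/16) = -7 + 21/4 = -7/4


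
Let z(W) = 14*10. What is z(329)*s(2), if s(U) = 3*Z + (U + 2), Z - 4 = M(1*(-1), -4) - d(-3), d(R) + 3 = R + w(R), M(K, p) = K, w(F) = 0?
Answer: 4340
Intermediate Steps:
d(R) = -3 + R (d(R) = -3 + (R + 0) = -3 + R)
Z = 9 (Z = 4 + (1*(-1) - (-3 - 3)) = 4 + (-1 - 1*(-6)) = 4 + (-1 + 6) = 4 + 5 = 9)
z(W) = 140
s(U) = 29 + U (s(U) = 3*9 + (U + 2) = 27 + (2 + U) = 29 + U)
z(329)*s(2) = 140*(29 + 2) = 140*31 = 4340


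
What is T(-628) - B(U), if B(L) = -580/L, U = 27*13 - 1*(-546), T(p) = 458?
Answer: 411406/897 ≈ 458.65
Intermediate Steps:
U = 897 (U = 351 + 546 = 897)
T(-628) - B(U) = 458 - (-580)/897 = 458 - 1*(-580/897) = 458 + 580/897 = 411406/897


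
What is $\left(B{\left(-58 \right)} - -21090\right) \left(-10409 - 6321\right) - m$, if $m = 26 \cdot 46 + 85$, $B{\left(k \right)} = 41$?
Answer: $-353522911$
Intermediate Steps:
$m = 1281$ ($m = 1196 + 85 = 1281$)
$\left(B{\left(-58 \right)} - -21090\right) \left(-10409 - 6321\right) - m = \left(41 - -21090\right) \left(-10409 - 6321\right) - 1281 = \left(41 + 21090\right) \left(-16730\right) - 1281 = 21131 \left(-16730\right) - 1281 = -353521630 - 1281 = -353522911$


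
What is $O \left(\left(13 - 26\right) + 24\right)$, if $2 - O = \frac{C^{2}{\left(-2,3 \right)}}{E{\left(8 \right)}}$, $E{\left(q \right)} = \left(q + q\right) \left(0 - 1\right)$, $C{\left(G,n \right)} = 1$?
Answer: $\frac{363}{16} \approx 22.688$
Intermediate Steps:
$E{\left(q \right)} = - 2 q$ ($E{\left(q \right)} = 2 q \left(-1\right) = - 2 q$)
$O = \frac{33}{16}$ ($O = 2 - \frac{1^{2}}{\left(-2\right) 8} = 2 - 1 \frac{1}{-16} = 2 - 1 \left(- \frac{1}{16}\right) = 2 - - \frac{1}{16} = 2 + \frac{1}{16} = \frac{33}{16} \approx 2.0625$)
$O \left(\left(13 - 26\right) + 24\right) = \frac{33 \left(\left(13 - 26\right) + 24\right)}{16} = \frac{33 \left(-13 + 24\right)}{16} = \frac{33}{16} \cdot 11 = \frac{363}{16}$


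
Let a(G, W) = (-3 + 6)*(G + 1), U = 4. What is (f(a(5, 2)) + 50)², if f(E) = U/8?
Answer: 10201/4 ≈ 2550.3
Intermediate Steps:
a(G, W) = 3 + 3*G (a(G, W) = 3*(1 + G) = 3 + 3*G)
f(E) = ½ (f(E) = 4/8 = 4*(⅛) = ½)
(f(a(5, 2)) + 50)² = (½ + 50)² = (101/2)² = 10201/4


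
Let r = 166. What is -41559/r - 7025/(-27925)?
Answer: -46374757/185422 ≈ -250.10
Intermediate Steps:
-41559/r - 7025/(-27925) = -41559/166 - 7025/(-27925) = -41559*1/166 - 7025*(-1/27925) = -41559/166 + 281/1117 = -46374757/185422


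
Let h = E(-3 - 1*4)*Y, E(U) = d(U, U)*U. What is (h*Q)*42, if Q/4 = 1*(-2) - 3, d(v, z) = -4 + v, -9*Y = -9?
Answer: -64680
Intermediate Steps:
Y = 1 (Y = -⅑*(-9) = 1)
E(U) = U*(-4 + U) (E(U) = (-4 + U)*U = U*(-4 + U))
Q = -20 (Q = 4*(1*(-2) - 3) = 4*(-2 - 3) = 4*(-5) = -20)
h = 77 (h = ((-3 - 1*4)*(-4 + (-3 - 1*4)))*1 = ((-3 - 4)*(-4 + (-3 - 4)))*1 = -7*(-4 - 7)*1 = -7*(-11)*1 = 77*1 = 77)
(h*Q)*42 = (77*(-20))*42 = -1540*42 = -64680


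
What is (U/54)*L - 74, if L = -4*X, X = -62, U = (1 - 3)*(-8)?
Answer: -14/27 ≈ -0.51852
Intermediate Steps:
U = 16 (U = -2*(-8) = 16)
L = 248 (L = -4*(-62) = 248)
(U/54)*L - 74 = (16/54)*248 - 74 = (16*(1/54))*248 - 74 = (8/27)*248 - 74 = 1984/27 - 74 = -14/27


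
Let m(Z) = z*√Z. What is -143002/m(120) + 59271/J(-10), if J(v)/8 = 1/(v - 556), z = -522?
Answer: -16773693/4 + 71501*√30/15660 ≈ -4.1934e+6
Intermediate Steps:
J(v) = 8/(-556 + v) (J(v) = 8/(v - 556) = 8/(-556 + v))
m(Z) = -522*√Z
-143002/m(120) + 59271/J(-10) = -143002*(-√30/31320) + 59271/((8/(-556 - 10))) = -143002*(-√30/31320) + 59271/((8/(-566))) = -143002*(-√30/31320) + 59271/((8*(-1/566))) = -(-71501)*√30/15660 + 59271/(-4/283) = 71501*√30/15660 + 59271*(-283/4) = 71501*√30/15660 - 16773693/4 = -16773693/4 + 71501*√30/15660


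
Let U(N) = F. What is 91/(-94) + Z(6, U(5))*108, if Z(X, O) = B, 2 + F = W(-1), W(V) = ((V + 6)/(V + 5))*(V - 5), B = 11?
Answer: 111581/94 ≈ 1187.0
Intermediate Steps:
W(V) = (-5 + V)*(6 + V)/(5 + V) (W(V) = ((6 + V)/(5 + V))*(-5 + V) = (-5 + V)*(6 + V)/(5 + V))
F = -19/2 (F = -2 + (-30 - 1 + (-1)**2)/(5 - 1) = -2 + (-30 - 1 + 1)/4 = -2 + (1/4)*(-30) = -2 - 15/2 = -19/2 ≈ -9.5000)
U(N) = -19/2
Z(X, O) = 11
91/(-94) + Z(6, U(5))*108 = 91/(-94) + 11*108 = 91*(-1/94) + 1188 = -91/94 + 1188 = 111581/94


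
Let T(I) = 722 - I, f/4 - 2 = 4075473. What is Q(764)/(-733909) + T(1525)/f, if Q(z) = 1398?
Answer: -23379385127/11964111127100 ≈ -0.0019541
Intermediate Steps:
f = 16301900 (f = 8 + 4*4075473 = 8 + 16301892 = 16301900)
Q(764)/(-733909) + T(1525)/f = 1398/(-733909) + (722 - 1*1525)/16301900 = 1398*(-1/733909) + (722 - 1525)*(1/16301900) = -1398/733909 - 803*1/16301900 = -1398/733909 - 803/16301900 = -23379385127/11964111127100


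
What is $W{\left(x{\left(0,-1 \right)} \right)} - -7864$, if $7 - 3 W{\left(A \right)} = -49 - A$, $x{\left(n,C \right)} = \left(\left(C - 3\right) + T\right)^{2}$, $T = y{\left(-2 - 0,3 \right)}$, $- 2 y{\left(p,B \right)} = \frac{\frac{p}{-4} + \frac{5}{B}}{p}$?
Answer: $\frac{13628137}{1728} \approx 7886.7$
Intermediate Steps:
$y{\left(p,B \right)} = - \frac{\frac{5}{B} - \frac{p}{4}}{2 p}$ ($y{\left(p,B \right)} = - \frac{\left(\frac{p}{-4} + \frac{5}{B}\right) \frac{1}{p}}{2} = - \frac{\left(p \left(- \frac{1}{4}\right) + \frac{5}{B}\right) \frac{1}{p}}{2} = - \frac{\left(- \frac{p}{4} + \frac{5}{B}\right) \frac{1}{p}}{2} = - \frac{\left(\frac{5}{B} - \frac{p}{4}\right) \frac{1}{p}}{2} = - \frac{\frac{1}{p} \left(\frac{5}{B} - \frac{p}{4}\right)}{2} = - \frac{\frac{5}{B} - \frac{p}{4}}{2 p}$)
$T = \frac{13}{24}$ ($T = \frac{-20 + 3 \left(-2 - 0\right)}{8 \cdot 3 \left(-2 - 0\right)} = \frac{1}{8} \cdot \frac{1}{3} \frac{1}{-2 + 0} \left(-20 + 3 \left(-2 + 0\right)\right) = \frac{1}{8} \cdot \frac{1}{3} \frac{1}{-2} \left(-20 + 3 \left(-2\right)\right) = \frac{1}{8} \cdot \frac{1}{3} \left(- \frac{1}{2}\right) \left(-20 - 6\right) = \frac{1}{8} \cdot \frac{1}{3} \left(- \frac{1}{2}\right) \left(-26\right) = \frac{13}{24} \approx 0.54167$)
$x{\left(n,C \right)} = \left(- \frac{59}{24} + C\right)^{2}$ ($x{\left(n,C \right)} = \left(\left(C - 3\right) + \frac{13}{24}\right)^{2} = \left(\left(-3 + C\right) + \frac{13}{24}\right)^{2} = \left(- \frac{59}{24} + C\right)^{2}$)
$W{\left(A \right)} = \frac{56}{3} + \frac{A}{3}$ ($W{\left(A \right)} = \frac{7}{3} - \frac{-49 - A}{3} = \frac{7}{3} + \left(\frac{49}{3} + \frac{A}{3}\right) = \frac{56}{3} + \frac{A}{3}$)
$W{\left(x{\left(0,-1 \right)} \right)} - -7864 = \left(\frac{56}{3} + \frac{\frac{1}{576} \left(-59 + 24 \left(-1\right)\right)^{2}}{3}\right) - -7864 = \left(\frac{56}{3} + \frac{\frac{1}{576} \left(-59 - 24\right)^{2}}{3}\right) + 7864 = \left(\frac{56}{3} + \frac{\frac{1}{576} \left(-83\right)^{2}}{3}\right) + 7864 = \left(\frac{56}{3} + \frac{\frac{1}{576} \cdot 6889}{3}\right) + 7864 = \left(\frac{56}{3} + \frac{1}{3} \cdot \frac{6889}{576}\right) + 7864 = \left(\frac{56}{3} + \frac{6889}{1728}\right) + 7864 = \frac{39145}{1728} + 7864 = \frac{13628137}{1728}$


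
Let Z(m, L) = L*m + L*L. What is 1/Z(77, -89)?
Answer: 1/1068 ≈ 0.00093633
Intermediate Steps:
Z(m, L) = L² + L*m (Z(m, L) = L*m + L² = L² + L*m)
1/Z(77, -89) = 1/(-89*(-89 + 77)) = 1/(-89*(-12)) = 1/1068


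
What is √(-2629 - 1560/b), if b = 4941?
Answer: I*√792478389/549 ≈ 51.277*I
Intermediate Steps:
√(-2629 - 1560/b) = √(-2629 - 1560/4941) = √(-2629 - 1*520/1647) = √(-2629 - 520/1647) = √(-4330483/1647) = I*√792478389/549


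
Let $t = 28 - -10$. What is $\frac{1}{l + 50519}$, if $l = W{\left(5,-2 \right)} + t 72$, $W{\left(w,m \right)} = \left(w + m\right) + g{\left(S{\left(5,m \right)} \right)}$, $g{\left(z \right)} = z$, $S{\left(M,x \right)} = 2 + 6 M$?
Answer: $\frac{1}{53290} \approx 1.8765 \cdot 10^{-5}$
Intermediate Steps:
$W{\left(w,m \right)} = 32 + m + w$ ($W{\left(w,m \right)} = \left(w + m\right) + \left(2 + 6 \cdot 5\right) = \left(m + w\right) + \left(2 + 30\right) = \left(m + w\right) + 32 = 32 + m + w$)
$t = 38$ ($t = 28 + 10 = 38$)
$l = 2771$ ($l = \left(32 - 2 + 5\right) + 38 \cdot 72 = 35 + 2736 = 2771$)
$\frac{1}{l + 50519} = \frac{1}{2771 + 50519} = \frac{1}{53290}$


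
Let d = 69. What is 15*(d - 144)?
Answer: -1125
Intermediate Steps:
15*(d - 144) = 15*(69 - 144) = 15*(-75) = -1125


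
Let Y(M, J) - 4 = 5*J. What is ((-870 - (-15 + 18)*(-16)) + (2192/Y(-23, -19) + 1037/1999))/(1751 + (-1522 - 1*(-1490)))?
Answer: -51272213/104233857 ≈ -0.49190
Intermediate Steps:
Y(M, J) = 4 + 5*J
((-870 - (-15 + 18)*(-16)) + (2192/Y(-23, -19) + 1037/1999))/(1751 + (-1522 - 1*(-1490))) = ((-870 - (-15 + 18)*(-16)) + (2192/(4 + 5*(-19)) + 1037/1999))/(1751 + (-1522 - 1*(-1490))) = ((-870 - 3*(-16)) + (2192/(4 - 95) + 1037*(1/1999)))/(1751 + (-1522 + 1490)) = ((-870 - 1*(-48)) + (2192/(-91) + 1037/1999))/(1751 - 32) = ((-870 + 48) + (2192*(-1/91) + 1037/1999))/1719 = (-822 + (-2192/91 + 1037/1999))*(1/1719) = (-822 - 4287441/181909)*(1/1719) = -153816639/181909*1/1719 = -51272213/104233857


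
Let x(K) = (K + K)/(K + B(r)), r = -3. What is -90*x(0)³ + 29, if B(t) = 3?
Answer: 29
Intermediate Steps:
x(K) = 2*K/(3 + K) (x(K) = (K + K)/(K + 3) = (2*K)/(3 + K) = 2*K/(3 + K))
-90*x(0)³ + 29 = -90*(2*0/(3 + 0))³ + 29 = -90*(2*0/3)³ + 29 = -90*(2*0*(⅓))³ + 29 = -90*0³ + 29 = -90*0 + 29 = 0 + 29 = 29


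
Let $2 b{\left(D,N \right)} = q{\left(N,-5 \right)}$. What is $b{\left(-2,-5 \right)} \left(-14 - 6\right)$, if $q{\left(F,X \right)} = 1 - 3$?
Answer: $20$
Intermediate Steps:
$q{\left(F,X \right)} = -2$
$b{\left(D,N \right)} = -1$ ($b{\left(D,N \right)} = \frac{1}{2} \left(-2\right) = -1$)
$b{\left(-2,-5 \right)} \left(-14 - 6\right) = - (-14 - 6) = \left(-1\right) \left(-20\right) = 20$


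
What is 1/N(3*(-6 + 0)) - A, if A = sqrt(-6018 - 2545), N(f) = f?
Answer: -1/18 - I*sqrt(8563) ≈ -0.055556 - 92.536*I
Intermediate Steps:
A = I*sqrt(8563) (A = sqrt(-8563) = I*sqrt(8563) ≈ 92.536*I)
1/N(3*(-6 + 0)) - A = 1/(3*(-6 + 0)) - I*sqrt(8563) = 1/(3*(-6)) - I*sqrt(8563) = 1/(-18) - I*sqrt(8563) = -1/18 - I*sqrt(8563)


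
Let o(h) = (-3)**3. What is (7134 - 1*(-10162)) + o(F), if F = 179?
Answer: 17269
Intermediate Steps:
o(h) = -27
(7134 - 1*(-10162)) + o(F) = (7134 - 1*(-10162)) - 27 = (7134 + 10162) - 27 = 17296 - 27 = 17269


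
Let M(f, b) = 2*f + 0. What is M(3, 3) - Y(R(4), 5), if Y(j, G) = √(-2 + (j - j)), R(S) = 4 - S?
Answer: 6 - I*√2 ≈ 6.0 - 1.4142*I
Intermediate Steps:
M(f, b) = 2*f
Y(j, G) = I*√2 (Y(j, G) = √(-2 + 0) = √(-2) = I*√2)
M(3, 3) - Y(R(4), 5) = 2*3 - I*√2 = 6 - I*√2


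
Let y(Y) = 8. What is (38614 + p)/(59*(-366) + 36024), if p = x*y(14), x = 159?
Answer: 539/195 ≈ 2.7641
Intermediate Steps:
p = 1272 (p = 159*8 = 1272)
(38614 + p)/(59*(-366) + 36024) = (38614 + 1272)/(59*(-366) + 36024) = 39886/(-21594 + 36024) = 39886/14430 = 39886*(1/14430) = 539/195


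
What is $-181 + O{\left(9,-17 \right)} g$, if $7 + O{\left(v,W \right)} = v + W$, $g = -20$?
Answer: $119$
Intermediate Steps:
$O{\left(v,W \right)} = -7 + W + v$ ($O{\left(v,W \right)} = -7 + \left(v + W\right) = -7 + \left(W + v\right) = -7 + W + v$)
$-181 + O{\left(9,-17 \right)} g = -181 + \left(-7 - 17 + 9\right) \left(-20\right) = -181 - -300 = -181 + 300 = 119$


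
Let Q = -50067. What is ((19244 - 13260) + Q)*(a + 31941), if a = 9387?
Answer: -1821862224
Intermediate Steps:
((19244 - 13260) + Q)*(a + 31941) = ((19244 - 13260) - 50067)*(9387 + 31941) = (5984 - 50067)*41328 = -44083*41328 = -1821862224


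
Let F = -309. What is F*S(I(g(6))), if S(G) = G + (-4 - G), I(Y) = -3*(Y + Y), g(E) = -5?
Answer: 1236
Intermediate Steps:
I(Y) = -6*Y
S(G) = -4
F*S(I(g(6))) = -309*(-4) = 1236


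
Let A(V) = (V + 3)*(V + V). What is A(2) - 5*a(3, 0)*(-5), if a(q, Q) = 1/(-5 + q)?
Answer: 15/2 ≈ 7.5000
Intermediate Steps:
A(V) = 2*V*(3 + V) (A(V) = (3 + V)*(2*V) = 2*V*(3 + V))
A(2) - 5*a(3, 0)*(-5) = 2*2*(3 + 2) - 5/(-5 + 3)*(-5) = 2*2*5 - 5/(-2)*(-5) = 20 - 5*(-1/2)*(-5) = 20 - (-5)*(-5)/2 = 20 - 1*25/2 = 20 - 25/2 = 15/2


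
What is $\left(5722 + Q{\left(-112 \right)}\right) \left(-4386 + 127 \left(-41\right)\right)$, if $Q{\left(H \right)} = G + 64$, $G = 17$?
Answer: $-55668179$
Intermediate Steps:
$Q{\left(H \right)} = 81$ ($Q{\left(H \right)} = 17 + 64 = 81$)
$\left(5722 + Q{\left(-112 \right)}\right) \left(-4386 + 127 \left(-41\right)\right) = \left(5722 + 81\right) \left(-4386 + 127 \left(-41\right)\right) = 5803 \left(-4386 - 5207\right) = 5803 \left(-9593\right) = -55668179$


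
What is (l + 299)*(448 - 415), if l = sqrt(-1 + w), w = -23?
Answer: 9867 + 66*I*sqrt(6) ≈ 9867.0 + 161.67*I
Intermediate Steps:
l = 2*I*sqrt(6) (l = sqrt(-1 - 23) = sqrt(-24) = 2*I*sqrt(6) ≈ 4.899*I)
(l + 299)*(448 - 415) = (2*I*sqrt(6) + 299)*(448 - 415) = (299 + 2*I*sqrt(6))*33 = 9867 + 66*I*sqrt(6)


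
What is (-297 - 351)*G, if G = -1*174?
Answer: 112752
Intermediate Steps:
G = -174
(-297 - 351)*G = (-297 - 351)*(-174) = -648*(-174) = 112752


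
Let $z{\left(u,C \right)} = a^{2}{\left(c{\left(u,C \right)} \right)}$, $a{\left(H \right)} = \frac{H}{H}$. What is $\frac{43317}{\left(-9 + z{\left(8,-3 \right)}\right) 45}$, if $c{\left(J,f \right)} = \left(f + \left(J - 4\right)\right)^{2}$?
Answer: $- \frac{4813}{40} \approx -120.32$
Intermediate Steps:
$c{\left(J,f \right)} = \left(-4 + J + f\right)^{2}$ ($c{\left(J,f \right)} = \left(f + \left(-4 + J\right)\right)^{2} = \left(-4 + J + f\right)^{2}$)
$a{\left(H \right)} = 1$
$z{\left(u,C \right)} = 1$ ($z{\left(u,C \right)} = 1^{2} = 1$)
$\frac{43317}{\left(-9 + z{\left(8,-3 \right)}\right) 45} = \frac{43317}{\left(-9 + 1\right) 45} = \frac{43317}{\left(-8\right) 45} = \frac{43317}{-360} = 43317 \left(- \frac{1}{360}\right) = - \frac{4813}{40}$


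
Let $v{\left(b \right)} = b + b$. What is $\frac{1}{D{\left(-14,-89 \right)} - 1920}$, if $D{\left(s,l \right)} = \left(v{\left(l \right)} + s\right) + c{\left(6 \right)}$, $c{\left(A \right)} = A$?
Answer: $- \frac{1}{2106} \approx -0.00047483$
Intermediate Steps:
$v{\left(b \right)} = 2 b$
$D{\left(s,l \right)} = 6 + s + 2 l$ ($D{\left(s,l \right)} = \left(2 l + s\right) + 6 = \left(s + 2 l\right) + 6 = 6 + s + 2 l$)
$\frac{1}{D{\left(-14,-89 \right)} - 1920} = \frac{1}{\left(6 - 14 + 2 \left(-89\right)\right) - 1920} = \frac{1}{\left(6 - 14 - 178\right) - 1920} = \frac{1}{-186 - 1920} = \frac{1}{-2106} = - \frac{1}{2106}$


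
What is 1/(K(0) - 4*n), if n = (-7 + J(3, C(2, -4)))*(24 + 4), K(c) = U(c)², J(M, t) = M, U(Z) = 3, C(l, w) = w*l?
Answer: 1/457 ≈ 0.0021882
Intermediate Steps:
C(l, w) = l*w
K(c) = 9 (K(c) = 3² = 9)
n = -112 (n = (-7 + 3)*(24 + 4) = -4*28 = -112)
1/(K(0) - 4*n) = 1/(9 - 4*(-112)) = 1/(9 + 448) = 1/457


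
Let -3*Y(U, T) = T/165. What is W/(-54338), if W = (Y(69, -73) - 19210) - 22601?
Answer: 10348186/13448655 ≈ 0.76946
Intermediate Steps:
Y(U, T) = -T/495 (Y(U, T) = -T/(3*165) = -T/495)
W = -20696372/495 (W = (-1/495*(-73) - 19210) - 22601 = (73/495 - 19210) - 22601 = -9508877/495 - 22601 = -20696372/495 ≈ -41811.)
W/(-54338) = -20696372/495/(-54338) = -20696372/495*(-1/54338) = 10348186/13448655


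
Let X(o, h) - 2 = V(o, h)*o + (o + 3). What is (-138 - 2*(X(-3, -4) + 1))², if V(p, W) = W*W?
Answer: 2304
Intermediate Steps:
V(p, W) = W²
X(o, h) = 5 + o + o*h² (X(o, h) = 2 + (h²*o + (o + 3)) = 2 + (o*h² + (3 + o)) = 2 + (3 + o + o*h²) = 5 + o + o*h²)
(-138 - 2*(X(-3, -4) + 1))² = (-138 - 2*((5 - 3 - 3*(-4)²) + 1))² = (-138 - 2*((5 - 3 - 3*16) + 1))² = (-138 - 2*((5 - 3 - 48) + 1))² = (-138 - 2*(-46 + 1))² = (-138 - 2*(-45))² = (-138 + 90)² = (-48)² = 2304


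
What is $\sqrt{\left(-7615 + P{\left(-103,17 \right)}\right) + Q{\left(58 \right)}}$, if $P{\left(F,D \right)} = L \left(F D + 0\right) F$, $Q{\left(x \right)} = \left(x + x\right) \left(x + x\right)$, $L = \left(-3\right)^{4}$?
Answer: $3 \sqrt{1623826} \approx 3822.9$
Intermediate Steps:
$L = 81$
$Q{\left(x \right)} = 4 x^{2}$ ($Q{\left(x \right)} = 2 x 2 x = 4 x^{2}$)
$P{\left(F,D \right)} = 81 D F^{2}$ ($P{\left(F,D \right)} = 81 \left(F D + 0\right) F = 81 \left(D F + 0\right) F = 81 D F F = 81 D F^{2}$)
$\sqrt{\left(-7615 + P{\left(-103,17 \right)}\right) + Q{\left(58 \right)}} = \sqrt{\left(-7615 + 81 \cdot 17 \left(-103\right)^{2}\right) + 4 \cdot 58^{2}} = \sqrt{\left(-7615 + 81 \cdot 17 \cdot 10609\right) + 4 \cdot 3364} = \sqrt{\left(-7615 + 14608593\right) + 13456} = \sqrt{14600978 + 13456} = \sqrt{14614434} = 3 \sqrt{1623826}$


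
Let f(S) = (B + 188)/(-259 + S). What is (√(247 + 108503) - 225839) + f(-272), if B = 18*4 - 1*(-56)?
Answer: -119920825/531 + 25*√174 ≈ -2.2551e+5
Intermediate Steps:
B = 128 (B = 72 + 56 = 128)
f(S) = 316/(-259 + S) (f(S) = (128 + 188)/(-259 + S) = 316/(-259 + S))
(√(247 + 108503) - 225839) + f(-272) = (√(247 + 108503) - 225839) + 316/(-259 - 272) = (√108750 - 225839) + 316/(-531) = (25*√174 - 225839) + 316*(-1/531) = (-225839 + 25*√174) - 316/531 = -119920825/531 + 25*√174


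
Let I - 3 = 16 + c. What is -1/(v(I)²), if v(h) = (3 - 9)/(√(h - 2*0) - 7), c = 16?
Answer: -7/3 + 7*√35/18 ≈ -0.032636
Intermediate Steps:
I = 35 (I = 3 + (16 + 16) = 3 + 32 = 35)
v(h) = -6/(-7 + √h) (v(h) = -6/(√(h + 0) - 7) = -6/(√h - 7) = -6/(-7 + √h))
-1/(v(I)²) = -1/((-6/(-7 + √35))²) = -1/(36/(-7 + √35)²) = -(-7 + √35)²/36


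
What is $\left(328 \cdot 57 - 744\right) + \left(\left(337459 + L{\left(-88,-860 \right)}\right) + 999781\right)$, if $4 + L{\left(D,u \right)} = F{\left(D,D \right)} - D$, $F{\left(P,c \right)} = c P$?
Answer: $1363020$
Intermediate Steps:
$F{\left(P,c \right)} = P c$
$L{\left(D,u \right)} = -4 + D^{2} - D$ ($L{\left(D,u \right)} = -4 - \left(D - D D\right) = -4 + \left(D^{2} - D\right) = -4 + D^{2} - D$)
$\left(328 \cdot 57 - 744\right) + \left(\left(337459 + L{\left(-88,-860 \right)}\right) + 999781\right) = \left(328 \cdot 57 - 744\right) + \left(\left(337459 - \left(-84 - 7744\right)\right) + 999781\right) = \left(18696 - 744\right) + \left(\left(337459 + \left(-4 + 7744 + 88\right)\right) + 999781\right) = 17952 + \left(\left(337459 + 7828\right) + 999781\right) = 17952 + \left(345287 + 999781\right) = 17952 + 1345068 = 1363020$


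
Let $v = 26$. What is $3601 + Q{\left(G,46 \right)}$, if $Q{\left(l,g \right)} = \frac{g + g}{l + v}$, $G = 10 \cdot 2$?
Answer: $3603$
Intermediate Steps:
$G = 20$
$Q{\left(l,g \right)} = \frac{2 g}{26 + l}$ ($Q{\left(l,g \right)} = \frac{g + g}{l + 26} = \frac{2 g}{26 + l}$)
$3601 + Q{\left(G,46 \right)} = 3601 + 2 \cdot 46 \frac{1}{26 + 20} = 3601 + 2 \cdot 46 \cdot \frac{1}{46} = 3601 + 2 = 3603$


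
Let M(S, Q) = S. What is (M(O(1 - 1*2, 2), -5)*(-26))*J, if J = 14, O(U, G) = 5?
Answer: -1820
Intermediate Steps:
(M(O(1 - 1*2, 2), -5)*(-26))*J = (5*(-26))*14 = -130*14 = -1820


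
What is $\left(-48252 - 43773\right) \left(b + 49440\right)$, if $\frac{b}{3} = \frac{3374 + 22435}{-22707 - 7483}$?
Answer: $- \frac{27469760164065}{6038} \approx -4.5495 \cdot 10^{9}$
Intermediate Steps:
$b = - \frac{77427}{30190}$ ($b = 3 \frac{3374 + 22435}{-22707 - 7483} = 3 \frac{25809}{-22707 - 7483} = 3 \frac{25809}{-30190} = 3 \cdot 25809 \left(- \frac{1}{30190}\right) = 3 \left(- \frac{25809}{30190}\right) = - \frac{77427}{30190} \approx -2.5647$)
$\left(-48252 - 43773\right) \left(b + 49440\right) = \left(-48252 - 43773\right) \left(- \frac{77427}{30190} + 49440\right) = \left(-92025\right) \frac{1492516173}{30190} = - \frac{27469760164065}{6038}$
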